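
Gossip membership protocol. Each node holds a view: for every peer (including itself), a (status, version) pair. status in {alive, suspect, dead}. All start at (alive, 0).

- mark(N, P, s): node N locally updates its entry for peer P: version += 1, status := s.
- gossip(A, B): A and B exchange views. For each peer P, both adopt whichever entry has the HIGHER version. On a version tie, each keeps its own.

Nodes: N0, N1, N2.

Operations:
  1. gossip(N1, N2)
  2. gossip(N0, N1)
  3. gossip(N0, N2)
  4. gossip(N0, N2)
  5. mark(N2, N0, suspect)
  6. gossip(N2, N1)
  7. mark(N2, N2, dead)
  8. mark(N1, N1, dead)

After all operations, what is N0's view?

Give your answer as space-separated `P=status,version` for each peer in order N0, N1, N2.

Answer: N0=alive,0 N1=alive,0 N2=alive,0

Derivation:
Op 1: gossip N1<->N2 -> N1.N0=(alive,v0) N1.N1=(alive,v0) N1.N2=(alive,v0) | N2.N0=(alive,v0) N2.N1=(alive,v0) N2.N2=(alive,v0)
Op 2: gossip N0<->N1 -> N0.N0=(alive,v0) N0.N1=(alive,v0) N0.N2=(alive,v0) | N1.N0=(alive,v0) N1.N1=(alive,v0) N1.N2=(alive,v0)
Op 3: gossip N0<->N2 -> N0.N0=(alive,v0) N0.N1=(alive,v0) N0.N2=(alive,v0) | N2.N0=(alive,v0) N2.N1=(alive,v0) N2.N2=(alive,v0)
Op 4: gossip N0<->N2 -> N0.N0=(alive,v0) N0.N1=(alive,v0) N0.N2=(alive,v0) | N2.N0=(alive,v0) N2.N1=(alive,v0) N2.N2=(alive,v0)
Op 5: N2 marks N0=suspect -> (suspect,v1)
Op 6: gossip N2<->N1 -> N2.N0=(suspect,v1) N2.N1=(alive,v0) N2.N2=(alive,v0) | N1.N0=(suspect,v1) N1.N1=(alive,v0) N1.N2=(alive,v0)
Op 7: N2 marks N2=dead -> (dead,v1)
Op 8: N1 marks N1=dead -> (dead,v1)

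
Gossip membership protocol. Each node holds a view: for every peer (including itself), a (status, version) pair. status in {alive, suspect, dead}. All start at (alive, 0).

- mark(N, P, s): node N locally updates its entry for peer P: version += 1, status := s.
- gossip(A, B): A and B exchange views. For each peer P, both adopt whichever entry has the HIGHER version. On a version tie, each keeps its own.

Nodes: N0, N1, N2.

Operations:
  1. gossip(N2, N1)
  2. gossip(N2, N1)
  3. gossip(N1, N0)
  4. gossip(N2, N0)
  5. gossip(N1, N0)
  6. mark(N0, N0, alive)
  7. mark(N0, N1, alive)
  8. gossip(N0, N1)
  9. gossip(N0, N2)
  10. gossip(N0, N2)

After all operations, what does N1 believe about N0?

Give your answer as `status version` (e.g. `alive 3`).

Answer: alive 1

Derivation:
Op 1: gossip N2<->N1 -> N2.N0=(alive,v0) N2.N1=(alive,v0) N2.N2=(alive,v0) | N1.N0=(alive,v0) N1.N1=(alive,v0) N1.N2=(alive,v0)
Op 2: gossip N2<->N1 -> N2.N0=(alive,v0) N2.N1=(alive,v0) N2.N2=(alive,v0) | N1.N0=(alive,v0) N1.N1=(alive,v0) N1.N2=(alive,v0)
Op 3: gossip N1<->N0 -> N1.N0=(alive,v0) N1.N1=(alive,v0) N1.N2=(alive,v0) | N0.N0=(alive,v0) N0.N1=(alive,v0) N0.N2=(alive,v0)
Op 4: gossip N2<->N0 -> N2.N0=(alive,v0) N2.N1=(alive,v0) N2.N2=(alive,v0) | N0.N0=(alive,v0) N0.N1=(alive,v0) N0.N2=(alive,v0)
Op 5: gossip N1<->N0 -> N1.N0=(alive,v0) N1.N1=(alive,v0) N1.N2=(alive,v0) | N0.N0=(alive,v0) N0.N1=(alive,v0) N0.N2=(alive,v0)
Op 6: N0 marks N0=alive -> (alive,v1)
Op 7: N0 marks N1=alive -> (alive,v1)
Op 8: gossip N0<->N1 -> N0.N0=(alive,v1) N0.N1=(alive,v1) N0.N2=(alive,v0) | N1.N0=(alive,v1) N1.N1=(alive,v1) N1.N2=(alive,v0)
Op 9: gossip N0<->N2 -> N0.N0=(alive,v1) N0.N1=(alive,v1) N0.N2=(alive,v0) | N2.N0=(alive,v1) N2.N1=(alive,v1) N2.N2=(alive,v0)
Op 10: gossip N0<->N2 -> N0.N0=(alive,v1) N0.N1=(alive,v1) N0.N2=(alive,v0) | N2.N0=(alive,v1) N2.N1=(alive,v1) N2.N2=(alive,v0)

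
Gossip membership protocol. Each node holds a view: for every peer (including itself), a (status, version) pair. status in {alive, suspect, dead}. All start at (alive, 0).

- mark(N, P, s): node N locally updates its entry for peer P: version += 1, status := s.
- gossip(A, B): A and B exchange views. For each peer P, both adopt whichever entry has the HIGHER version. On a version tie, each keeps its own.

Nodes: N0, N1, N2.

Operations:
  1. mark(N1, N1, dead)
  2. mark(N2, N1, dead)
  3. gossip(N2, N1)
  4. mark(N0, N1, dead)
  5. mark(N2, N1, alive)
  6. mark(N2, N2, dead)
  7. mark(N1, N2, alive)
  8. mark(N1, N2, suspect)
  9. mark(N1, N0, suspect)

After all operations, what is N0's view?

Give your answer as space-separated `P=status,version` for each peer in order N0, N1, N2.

Answer: N0=alive,0 N1=dead,1 N2=alive,0

Derivation:
Op 1: N1 marks N1=dead -> (dead,v1)
Op 2: N2 marks N1=dead -> (dead,v1)
Op 3: gossip N2<->N1 -> N2.N0=(alive,v0) N2.N1=(dead,v1) N2.N2=(alive,v0) | N1.N0=(alive,v0) N1.N1=(dead,v1) N1.N2=(alive,v0)
Op 4: N0 marks N1=dead -> (dead,v1)
Op 5: N2 marks N1=alive -> (alive,v2)
Op 6: N2 marks N2=dead -> (dead,v1)
Op 7: N1 marks N2=alive -> (alive,v1)
Op 8: N1 marks N2=suspect -> (suspect,v2)
Op 9: N1 marks N0=suspect -> (suspect,v1)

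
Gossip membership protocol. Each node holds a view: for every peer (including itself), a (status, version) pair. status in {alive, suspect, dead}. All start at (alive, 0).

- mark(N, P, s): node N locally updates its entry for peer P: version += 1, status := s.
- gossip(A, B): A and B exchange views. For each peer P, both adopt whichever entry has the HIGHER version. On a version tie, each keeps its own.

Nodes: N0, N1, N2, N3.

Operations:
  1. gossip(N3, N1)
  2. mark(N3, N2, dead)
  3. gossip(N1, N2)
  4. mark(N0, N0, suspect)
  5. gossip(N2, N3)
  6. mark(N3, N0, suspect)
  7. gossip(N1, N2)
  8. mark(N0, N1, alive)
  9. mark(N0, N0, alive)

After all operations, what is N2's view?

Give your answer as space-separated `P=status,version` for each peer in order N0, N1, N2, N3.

Op 1: gossip N3<->N1 -> N3.N0=(alive,v0) N3.N1=(alive,v0) N3.N2=(alive,v0) N3.N3=(alive,v0) | N1.N0=(alive,v0) N1.N1=(alive,v0) N1.N2=(alive,v0) N1.N3=(alive,v0)
Op 2: N3 marks N2=dead -> (dead,v1)
Op 3: gossip N1<->N2 -> N1.N0=(alive,v0) N1.N1=(alive,v0) N1.N2=(alive,v0) N1.N3=(alive,v0) | N2.N0=(alive,v0) N2.N1=(alive,v0) N2.N2=(alive,v0) N2.N3=(alive,v0)
Op 4: N0 marks N0=suspect -> (suspect,v1)
Op 5: gossip N2<->N3 -> N2.N0=(alive,v0) N2.N1=(alive,v0) N2.N2=(dead,v1) N2.N3=(alive,v0) | N3.N0=(alive,v0) N3.N1=(alive,v0) N3.N2=(dead,v1) N3.N3=(alive,v0)
Op 6: N3 marks N0=suspect -> (suspect,v1)
Op 7: gossip N1<->N2 -> N1.N0=(alive,v0) N1.N1=(alive,v0) N1.N2=(dead,v1) N1.N3=(alive,v0) | N2.N0=(alive,v0) N2.N1=(alive,v0) N2.N2=(dead,v1) N2.N3=(alive,v0)
Op 8: N0 marks N1=alive -> (alive,v1)
Op 9: N0 marks N0=alive -> (alive,v2)

Answer: N0=alive,0 N1=alive,0 N2=dead,1 N3=alive,0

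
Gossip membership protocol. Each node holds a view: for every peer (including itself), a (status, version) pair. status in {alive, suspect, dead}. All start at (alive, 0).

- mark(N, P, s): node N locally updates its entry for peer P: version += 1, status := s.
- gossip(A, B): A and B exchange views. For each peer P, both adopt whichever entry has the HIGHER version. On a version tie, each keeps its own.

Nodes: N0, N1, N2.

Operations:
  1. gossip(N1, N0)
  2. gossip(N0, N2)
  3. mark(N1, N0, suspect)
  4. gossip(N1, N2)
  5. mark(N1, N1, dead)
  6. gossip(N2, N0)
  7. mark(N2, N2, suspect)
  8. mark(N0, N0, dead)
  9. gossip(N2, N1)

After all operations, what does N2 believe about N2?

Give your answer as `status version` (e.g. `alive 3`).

Answer: suspect 1

Derivation:
Op 1: gossip N1<->N0 -> N1.N0=(alive,v0) N1.N1=(alive,v0) N1.N2=(alive,v0) | N0.N0=(alive,v0) N0.N1=(alive,v0) N0.N2=(alive,v0)
Op 2: gossip N0<->N2 -> N0.N0=(alive,v0) N0.N1=(alive,v0) N0.N2=(alive,v0) | N2.N0=(alive,v0) N2.N1=(alive,v0) N2.N2=(alive,v0)
Op 3: N1 marks N0=suspect -> (suspect,v1)
Op 4: gossip N1<->N2 -> N1.N0=(suspect,v1) N1.N1=(alive,v0) N1.N2=(alive,v0) | N2.N0=(suspect,v1) N2.N1=(alive,v0) N2.N2=(alive,v0)
Op 5: N1 marks N1=dead -> (dead,v1)
Op 6: gossip N2<->N0 -> N2.N0=(suspect,v1) N2.N1=(alive,v0) N2.N2=(alive,v0) | N0.N0=(suspect,v1) N0.N1=(alive,v0) N0.N2=(alive,v0)
Op 7: N2 marks N2=suspect -> (suspect,v1)
Op 8: N0 marks N0=dead -> (dead,v2)
Op 9: gossip N2<->N1 -> N2.N0=(suspect,v1) N2.N1=(dead,v1) N2.N2=(suspect,v1) | N1.N0=(suspect,v1) N1.N1=(dead,v1) N1.N2=(suspect,v1)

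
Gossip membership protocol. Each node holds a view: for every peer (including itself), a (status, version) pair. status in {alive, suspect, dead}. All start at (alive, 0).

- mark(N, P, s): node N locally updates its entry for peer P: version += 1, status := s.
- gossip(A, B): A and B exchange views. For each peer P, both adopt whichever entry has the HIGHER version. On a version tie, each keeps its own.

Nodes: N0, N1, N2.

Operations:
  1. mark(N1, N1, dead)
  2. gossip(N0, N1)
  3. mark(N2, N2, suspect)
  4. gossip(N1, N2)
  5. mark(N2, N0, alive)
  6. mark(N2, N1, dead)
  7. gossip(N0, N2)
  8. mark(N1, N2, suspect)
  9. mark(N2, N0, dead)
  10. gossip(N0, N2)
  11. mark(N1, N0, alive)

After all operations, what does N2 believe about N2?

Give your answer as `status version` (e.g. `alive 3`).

Op 1: N1 marks N1=dead -> (dead,v1)
Op 2: gossip N0<->N1 -> N0.N0=(alive,v0) N0.N1=(dead,v1) N0.N2=(alive,v0) | N1.N0=(alive,v0) N1.N1=(dead,v1) N1.N2=(alive,v0)
Op 3: N2 marks N2=suspect -> (suspect,v1)
Op 4: gossip N1<->N2 -> N1.N0=(alive,v0) N1.N1=(dead,v1) N1.N2=(suspect,v1) | N2.N0=(alive,v0) N2.N1=(dead,v1) N2.N2=(suspect,v1)
Op 5: N2 marks N0=alive -> (alive,v1)
Op 6: N2 marks N1=dead -> (dead,v2)
Op 7: gossip N0<->N2 -> N0.N0=(alive,v1) N0.N1=(dead,v2) N0.N2=(suspect,v1) | N2.N0=(alive,v1) N2.N1=(dead,v2) N2.N2=(suspect,v1)
Op 8: N1 marks N2=suspect -> (suspect,v2)
Op 9: N2 marks N0=dead -> (dead,v2)
Op 10: gossip N0<->N2 -> N0.N0=(dead,v2) N0.N1=(dead,v2) N0.N2=(suspect,v1) | N2.N0=(dead,v2) N2.N1=(dead,v2) N2.N2=(suspect,v1)
Op 11: N1 marks N0=alive -> (alive,v1)

Answer: suspect 1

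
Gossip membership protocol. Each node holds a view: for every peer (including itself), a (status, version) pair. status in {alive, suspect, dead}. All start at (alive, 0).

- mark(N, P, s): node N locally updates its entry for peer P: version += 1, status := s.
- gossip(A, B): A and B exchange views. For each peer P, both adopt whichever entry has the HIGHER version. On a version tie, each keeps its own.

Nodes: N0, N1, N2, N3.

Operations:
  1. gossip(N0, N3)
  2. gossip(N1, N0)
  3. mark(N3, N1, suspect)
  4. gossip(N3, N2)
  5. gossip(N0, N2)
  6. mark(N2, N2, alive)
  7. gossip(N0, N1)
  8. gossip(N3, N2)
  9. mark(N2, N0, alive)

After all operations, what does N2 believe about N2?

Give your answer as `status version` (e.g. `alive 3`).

Op 1: gossip N0<->N3 -> N0.N0=(alive,v0) N0.N1=(alive,v0) N0.N2=(alive,v0) N0.N3=(alive,v0) | N3.N0=(alive,v0) N3.N1=(alive,v0) N3.N2=(alive,v0) N3.N3=(alive,v0)
Op 2: gossip N1<->N0 -> N1.N0=(alive,v0) N1.N1=(alive,v0) N1.N2=(alive,v0) N1.N3=(alive,v0) | N0.N0=(alive,v0) N0.N1=(alive,v0) N0.N2=(alive,v0) N0.N3=(alive,v0)
Op 3: N3 marks N1=suspect -> (suspect,v1)
Op 4: gossip N3<->N2 -> N3.N0=(alive,v0) N3.N1=(suspect,v1) N3.N2=(alive,v0) N3.N3=(alive,v0) | N2.N0=(alive,v0) N2.N1=(suspect,v1) N2.N2=(alive,v0) N2.N3=(alive,v0)
Op 5: gossip N0<->N2 -> N0.N0=(alive,v0) N0.N1=(suspect,v1) N0.N2=(alive,v0) N0.N3=(alive,v0) | N2.N0=(alive,v0) N2.N1=(suspect,v1) N2.N2=(alive,v0) N2.N3=(alive,v0)
Op 6: N2 marks N2=alive -> (alive,v1)
Op 7: gossip N0<->N1 -> N0.N0=(alive,v0) N0.N1=(suspect,v1) N0.N2=(alive,v0) N0.N3=(alive,v0) | N1.N0=(alive,v0) N1.N1=(suspect,v1) N1.N2=(alive,v0) N1.N3=(alive,v0)
Op 8: gossip N3<->N2 -> N3.N0=(alive,v0) N3.N1=(suspect,v1) N3.N2=(alive,v1) N3.N3=(alive,v0) | N2.N0=(alive,v0) N2.N1=(suspect,v1) N2.N2=(alive,v1) N2.N3=(alive,v0)
Op 9: N2 marks N0=alive -> (alive,v1)

Answer: alive 1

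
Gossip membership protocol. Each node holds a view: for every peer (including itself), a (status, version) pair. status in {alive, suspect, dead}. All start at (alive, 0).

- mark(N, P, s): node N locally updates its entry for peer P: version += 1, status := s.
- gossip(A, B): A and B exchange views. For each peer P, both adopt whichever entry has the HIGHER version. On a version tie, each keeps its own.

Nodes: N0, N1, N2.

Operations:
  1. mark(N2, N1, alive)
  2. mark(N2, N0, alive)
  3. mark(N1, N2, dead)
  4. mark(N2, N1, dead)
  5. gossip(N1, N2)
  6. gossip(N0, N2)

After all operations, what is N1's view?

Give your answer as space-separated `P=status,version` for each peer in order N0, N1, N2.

Answer: N0=alive,1 N1=dead,2 N2=dead,1

Derivation:
Op 1: N2 marks N1=alive -> (alive,v1)
Op 2: N2 marks N0=alive -> (alive,v1)
Op 3: N1 marks N2=dead -> (dead,v1)
Op 4: N2 marks N1=dead -> (dead,v2)
Op 5: gossip N1<->N2 -> N1.N0=(alive,v1) N1.N1=(dead,v2) N1.N2=(dead,v1) | N2.N0=(alive,v1) N2.N1=(dead,v2) N2.N2=(dead,v1)
Op 6: gossip N0<->N2 -> N0.N0=(alive,v1) N0.N1=(dead,v2) N0.N2=(dead,v1) | N2.N0=(alive,v1) N2.N1=(dead,v2) N2.N2=(dead,v1)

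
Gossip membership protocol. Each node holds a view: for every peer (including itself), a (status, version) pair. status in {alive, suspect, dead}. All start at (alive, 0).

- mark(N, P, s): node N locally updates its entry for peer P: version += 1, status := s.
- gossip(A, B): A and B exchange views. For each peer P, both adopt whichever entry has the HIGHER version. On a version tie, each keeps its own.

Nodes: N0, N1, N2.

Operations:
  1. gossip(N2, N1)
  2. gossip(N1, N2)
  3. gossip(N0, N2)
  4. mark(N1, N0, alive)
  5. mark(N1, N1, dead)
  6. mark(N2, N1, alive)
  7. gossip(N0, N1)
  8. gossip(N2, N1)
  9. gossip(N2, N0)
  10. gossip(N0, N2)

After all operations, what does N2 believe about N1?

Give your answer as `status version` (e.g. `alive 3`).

Answer: alive 1

Derivation:
Op 1: gossip N2<->N1 -> N2.N0=(alive,v0) N2.N1=(alive,v0) N2.N2=(alive,v0) | N1.N0=(alive,v0) N1.N1=(alive,v0) N1.N2=(alive,v0)
Op 2: gossip N1<->N2 -> N1.N0=(alive,v0) N1.N1=(alive,v0) N1.N2=(alive,v0) | N2.N0=(alive,v0) N2.N1=(alive,v0) N2.N2=(alive,v0)
Op 3: gossip N0<->N2 -> N0.N0=(alive,v0) N0.N1=(alive,v0) N0.N2=(alive,v0) | N2.N0=(alive,v0) N2.N1=(alive,v0) N2.N2=(alive,v0)
Op 4: N1 marks N0=alive -> (alive,v1)
Op 5: N1 marks N1=dead -> (dead,v1)
Op 6: N2 marks N1=alive -> (alive,v1)
Op 7: gossip N0<->N1 -> N0.N0=(alive,v1) N0.N1=(dead,v1) N0.N2=(alive,v0) | N1.N0=(alive,v1) N1.N1=(dead,v1) N1.N2=(alive,v0)
Op 8: gossip N2<->N1 -> N2.N0=(alive,v1) N2.N1=(alive,v1) N2.N2=(alive,v0) | N1.N0=(alive,v1) N1.N1=(dead,v1) N1.N2=(alive,v0)
Op 9: gossip N2<->N0 -> N2.N0=(alive,v1) N2.N1=(alive,v1) N2.N2=(alive,v0) | N0.N0=(alive,v1) N0.N1=(dead,v1) N0.N2=(alive,v0)
Op 10: gossip N0<->N2 -> N0.N0=(alive,v1) N0.N1=(dead,v1) N0.N2=(alive,v0) | N2.N0=(alive,v1) N2.N1=(alive,v1) N2.N2=(alive,v0)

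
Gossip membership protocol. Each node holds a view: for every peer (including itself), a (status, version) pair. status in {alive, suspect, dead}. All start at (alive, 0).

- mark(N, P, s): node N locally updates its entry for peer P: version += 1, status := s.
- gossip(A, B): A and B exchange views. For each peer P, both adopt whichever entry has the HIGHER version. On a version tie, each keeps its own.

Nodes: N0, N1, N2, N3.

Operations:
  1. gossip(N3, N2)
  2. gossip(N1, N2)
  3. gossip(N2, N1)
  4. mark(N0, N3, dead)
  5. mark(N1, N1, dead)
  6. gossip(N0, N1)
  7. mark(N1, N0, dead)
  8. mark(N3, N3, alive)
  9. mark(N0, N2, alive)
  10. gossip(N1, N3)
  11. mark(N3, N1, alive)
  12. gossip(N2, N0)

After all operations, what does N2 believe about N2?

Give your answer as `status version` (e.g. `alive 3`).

Op 1: gossip N3<->N2 -> N3.N0=(alive,v0) N3.N1=(alive,v0) N3.N2=(alive,v0) N3.N3=(alive,v0) | N2.N0=(alive,v0) N2.N1=(alive,v0) N2.N2=(alive,v0) N2.N3=(alive,v0)
Op 2: gossip N1<->N2 -> N1.N0=(alive,v0) N1.N1=(alive,v0) N1.N2=(alive,v0) N1.N3=(alive,v0) | N2.N0=(alive,v0) N2.N1=(alive,v0) N2.N2=(alive,v0) N2.N3=(alive,v0)
Op 3: gossip N2<->N1 -> N2.N0=(alive,v0) N2.N1=(alive,v0) N2.N2=(alive,v0) N2.N3=(alive,v0) | N1.N0=(alive,v0) N1.N1=(alive,v0) N1.N2=(alive,v0) N1.N3=(alive,v0)
Op 4: N0 marks N3=dead -> (dead,v1)
Op 5: N1 marks N1=dead -> (dead,v1)
Op 6: gossip N0<->N1 -> N0.N0=(alive,v0) N0.N1=(dead,v1) N0.N2=(alive,v0) N0.N3=(dead,v1) | N1.N0=(alive,v0) N1.N1=(dead,v1) N1.N2=(alive,v0) N1.N3=(dead,v1)
Op 7: N1 marks N0=dead -> (dead,v1)
Op 8: N3 marks N3=alive -> (alive,v1)
Op 9: N0 marks N2=alive -> (alive,v1)
Op 10: gossip N1<->N3 -> N1.N0=(dead,v1) N1.N1=(dead,v1) N1.N2=(alive,v0) N1.N3=(dead,v1) | N3.N0=(dead,v1) N3.N1=(dead,v1) N3.N2=(alive,v0) N3.N3=(alive,v1)
Op 11: N3 marks N1=alive -> (alive,v2)
Op 12: gossip N2<->N0 -> N2.N0=(alive,v0) N2.N1=(dead,v1) N2.N2=(alive,v1) N2.N3=(dead,v1) | N0.N0=(alive,v0) N0.N1=(dead,v1) N0.N2=(alive,v1) N0.N3=(dead,v1)

Answer: alive 1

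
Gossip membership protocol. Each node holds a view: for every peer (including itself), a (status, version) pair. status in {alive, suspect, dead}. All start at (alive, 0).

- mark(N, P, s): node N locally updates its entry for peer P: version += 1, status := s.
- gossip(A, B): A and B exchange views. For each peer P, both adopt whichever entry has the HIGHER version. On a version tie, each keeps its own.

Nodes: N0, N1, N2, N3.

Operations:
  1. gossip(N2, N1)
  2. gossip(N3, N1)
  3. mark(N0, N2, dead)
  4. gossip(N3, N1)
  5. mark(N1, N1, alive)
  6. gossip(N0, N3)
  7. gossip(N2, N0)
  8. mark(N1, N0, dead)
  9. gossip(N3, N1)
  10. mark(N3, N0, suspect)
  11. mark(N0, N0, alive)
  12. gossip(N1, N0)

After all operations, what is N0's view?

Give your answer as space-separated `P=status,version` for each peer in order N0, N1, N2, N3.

Answer: N0=alive,1 N1=alive,1 N2=dead,1 N3=alive,0

Derivation:
Op 1: gossip N2<->N1 -> N2.N0=(alive,v0) N2.N1=(alive,v0) N2.N2=(alive,v0) N2.N3=(alive,v0) | N1.N0=(alive,v0) N1.N1=(alive,v0) N1.N2=(alive,v0) N1.N3=(alive,v0)
Op 2: gossip N3<->N1 -> N3.N0=(alive,v0) N3.N1=(alive,v0) N3.N2=(alive,v0) N3.N3=(alive,v0) | N1.N0=(alive,v0) N1.N1=(alive,v0) N1.N2=(alive,v0) N1.N3=(alive,v0)
Op 3: N0 marks N2=dead -> (dead,v1)
Op 4: gossip N3<->N1 -> N3.N0=(alive,v0) N3.N1=(alive,v0) N3.N2=(alive,v0) N3.N3=(alive,v0) | N1.N0=(alive,v0) N1.N1=(alive,v0) N1.N2=(alive,v0) N1.N3=(alive,v0)
Op 5: N1 marks N1=alive -> (alive,v1)
Op 6: gossip N0<->N3 -> N0.N0=(alive,v0) N0.N1=(alive,v0) N0.N2=(dead,v1) N0.N3=(alive,v0) | N3.N0=(alive,v0) N3.N1=(alive,v0) N3.N2=(dead,v1) N3.N3=(alive,v0)
Op 7: gossip N2<->N0 -> N2.N0=(alive,v0) N2.N1=(alive,v0) N2.N2=(dead,v1) N2.N3=(alive,v0) | N0.N0=(alive,v0) N0.N1=(alive,v0) N0.N2=(dead,v1) N0.N3=(alive,v0)
Op 8: N1 marks N0=dead -> (dead,v1)
Op 9: gossip N3<->N1 -> N3.N0=(dead,v1) N3.N1=(alive,v1) N3.N2=(dead,v1) N3.N3=(alive,v0) | N1.N0=(dead,v1) N1.N1=(alive,v1) N1.N2=(dead,v1) N1.N3=(alive,v0)
Op 10: N3 marks N0=suspect -> (suspect,v2)
Op 11: N0 marks N0=alive -> (alive,v1)
Op 12: gossip N1<->N0 -> N1.N0=(dead,v1) N1.N1=(alive,v1) N1.N2=(dead,v1) N1.N3=(alive,v0) | N0.N0=(alive,v1) N0.N1=(alive,v1) N0.N2=(dead,v1) N0.N3=(alive,v0)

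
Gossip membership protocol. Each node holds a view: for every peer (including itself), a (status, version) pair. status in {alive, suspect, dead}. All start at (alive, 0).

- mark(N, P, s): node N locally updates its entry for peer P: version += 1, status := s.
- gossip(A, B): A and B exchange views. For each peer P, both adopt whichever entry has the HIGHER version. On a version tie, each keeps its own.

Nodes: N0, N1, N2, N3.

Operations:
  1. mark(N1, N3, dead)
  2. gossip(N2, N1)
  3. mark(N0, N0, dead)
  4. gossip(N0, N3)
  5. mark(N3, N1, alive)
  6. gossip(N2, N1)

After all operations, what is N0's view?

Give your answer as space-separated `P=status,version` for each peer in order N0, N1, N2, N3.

Op 1: N1 marks N3=dead -> (dead,v1)
Op 2: gossip N2<->N1 -> N2.N0=(alive,v0) N2.N1=(alive,v0) N2.N2=(alive,v0) N2.N3=(dead,v1) | N1.N0=(alive,v0) N1.N1=(alive,v0) N1.N2=(alive,v0) N1.N3=(dead,v1)
Op 3: N0 marks N0=dead -> (dead,v1)
Op 4: gossip N0<->N3 -> N0.N0=(dead,v1) N0.N1=(alive,v0) N0.N2=(alive,v0) N0.N3=(alive,v0) | N3.N0=(dead,v1) N3.N1=(alive,v0) N3.N2=(alive,v0) N3.N3=(alive,v0)
Op 5: N3 marks N1=alive -> (alive,v1)
Op 6: gossip N2<->N1 -> N2.N0=(alive,v0) N2.N1=(alive,v0) N2.N2=(alive,v0) N2.N3=(dead,v1) | N1.N0=(alive,v0) N1.N1=(alive,v0) N1.N2=(alive,v0) N1.N3=(dead,v1)

Answer: N0=dead,1 N1=alive,0 N2=alive,0 N3=alive,0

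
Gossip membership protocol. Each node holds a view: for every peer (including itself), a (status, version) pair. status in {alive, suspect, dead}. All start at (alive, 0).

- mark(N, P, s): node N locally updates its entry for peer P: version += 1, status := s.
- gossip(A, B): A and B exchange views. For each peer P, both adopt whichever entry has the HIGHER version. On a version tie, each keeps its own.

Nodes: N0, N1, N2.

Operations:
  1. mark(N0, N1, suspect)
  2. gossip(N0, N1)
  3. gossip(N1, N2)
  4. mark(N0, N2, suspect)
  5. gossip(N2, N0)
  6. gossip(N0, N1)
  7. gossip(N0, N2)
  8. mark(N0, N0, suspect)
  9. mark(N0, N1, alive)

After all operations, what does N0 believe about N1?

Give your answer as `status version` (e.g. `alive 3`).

Op 1: N0 marks N1=suspect -> (suspect,v1)
Op 2: gossip N0<->N1 -> N0.N0=(alive,v0) N0.N1=(suspect,v1) N0.N2=(alive,v0) | N1.N0=(alive,v0) N1.N1=(suspect,v1) N1.N2=(alive,v0)
Op 3: gossip N1<->N2 -> N1.N0=(alive,v0) N1.N1=(suspect,v1) N1.N2=(alive,v0) | N2.N0=(alive,v0) N2.N1=(suspect,v1) N2.N2=(alive,v0)
Op 4: N0 marks N2=suspect -> (suspect,v1)
Op 5: gossip N2<->N0 -> N2.N0=(alive,v0) N2.N1=(suspect,v1) N2.N2=(suspect,v1) | N0.N0=(alive,v0) N0.N1=(suspect,v1) N0.N2=(suspect,v1)
Op 6: gossip N0<->N1 -> N0.N0=(alive,v0) N0.N1=(suspect,v1) N0.N2=(suspect,v1) | N1.N0=(alive,v0) N1.N1=(suspect,v1) N1.N2=(suspect,v1)
Op 7: gossip N0<->N2 -> N0.N0=(alive,v0) N0.N1=(suspect,v1) N0.N2=(suspect,v1) | N2.N0=(alive,v0) N2.N1=(suspect,v1) N2.N2=(suspect,v1)
Op 8: N0 marks N0=suspect -> (suspect,v1)
Op 9: N0 marks N1=alive -> (alive,v2)

Answer: alive 2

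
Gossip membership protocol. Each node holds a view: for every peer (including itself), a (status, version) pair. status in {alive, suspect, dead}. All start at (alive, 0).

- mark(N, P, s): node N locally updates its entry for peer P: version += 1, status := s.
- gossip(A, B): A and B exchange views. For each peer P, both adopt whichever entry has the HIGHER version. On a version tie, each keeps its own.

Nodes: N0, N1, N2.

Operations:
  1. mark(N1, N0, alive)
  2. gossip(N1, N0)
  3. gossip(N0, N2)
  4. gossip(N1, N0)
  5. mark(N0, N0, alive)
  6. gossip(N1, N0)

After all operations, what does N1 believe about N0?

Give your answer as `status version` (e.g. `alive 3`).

Answer: alive 2

Derivation:
Op 1: N1 marks N0=alive -> (alive,v1)
Op 2: gossip N1<->N0 -> N1.N0=(alive,v1) N1.N1=(alive,v0) N1.N2=(alive,v0) | N0.N0=(alive,v1) N0.N1=(alive,v0) N0.N2=(alive,v0)
Op 3: gossip N0<->N2 -> N0.N0=(alive,v1) N0.N1=(alive,v0) N0.N2=(alive,v0) | N2.N0=(alive,v1) N2.N1=(alive,v0) N2.N2=(alive,v0)
Op 4: gossip N1<->N0 -> N1.N0=(alive,v1) N1.N1=(alive,v0) N1.N2=(alive,v0) | N0.N0=(alive,v1) N0.N1=(alive,v0) N0.N2=(alive,v0)
Op 5: N0 marks N0=alive -> (alive,v2)
Op 6: gossip N1<->N0 -> N1.N0=(alive,v2) N1.N1=(alive,v0) N1.N2=(alive,v0) | N0.N0=(alive,v2) N0.N1=(alive,v0) N0.N2=(alive,v0)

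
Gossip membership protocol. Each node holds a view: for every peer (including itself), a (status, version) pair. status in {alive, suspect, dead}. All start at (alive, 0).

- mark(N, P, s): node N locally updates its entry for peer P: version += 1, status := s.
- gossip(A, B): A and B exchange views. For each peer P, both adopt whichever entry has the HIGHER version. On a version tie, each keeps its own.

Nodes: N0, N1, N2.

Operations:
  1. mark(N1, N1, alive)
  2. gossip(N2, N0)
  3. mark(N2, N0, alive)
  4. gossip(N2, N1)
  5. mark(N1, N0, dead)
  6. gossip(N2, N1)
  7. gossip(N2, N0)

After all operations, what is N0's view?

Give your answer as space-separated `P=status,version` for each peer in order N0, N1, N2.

Op 1: N1 marks N1=alive -> (alive,v1)
Op 2: gossip N2<->N0 -> N2.N0=(alive,v0) N2.N1=(alive,v0) N2.N2=(alive,v0) | N0.N0=(alive,v0) N0.N1=(alive,v0) N0.N2=(alive,v0)
Op 3: N2 marks N0=alive -> (alive,v1)
Op 4: gossip N2<->N1 -> N2.N0=(alive,v1) N2.N1=(alive,v1) N2.N2=(alive,v0) | N1.N0=(alive,v1) N1.N1=(alive,v1) N1.N2=(alive,v0)
Op 5: N1 marks N0=dead -> (dead,v2)
Op 6: gossip N2<->N1 -> N2.N0=(dead,v2) N2.N1=(alive,v1) N2.N2=(alive,v0) | N1.N0=(dead,v2) N1.N1=(alive,v1) N1.N2=(alive,v0)
Op 7: gossip N2<->N0 -> N2.N0=(dead,v2) N2.N1=(alive,v1) N2.N2=(alive,v0) | N0.N0=(dead,v2) N0.N1=(alive,v1) N0.N2=(alive,v0)

Answer: N0=dead,2 N1=alive,1 N2=alive,0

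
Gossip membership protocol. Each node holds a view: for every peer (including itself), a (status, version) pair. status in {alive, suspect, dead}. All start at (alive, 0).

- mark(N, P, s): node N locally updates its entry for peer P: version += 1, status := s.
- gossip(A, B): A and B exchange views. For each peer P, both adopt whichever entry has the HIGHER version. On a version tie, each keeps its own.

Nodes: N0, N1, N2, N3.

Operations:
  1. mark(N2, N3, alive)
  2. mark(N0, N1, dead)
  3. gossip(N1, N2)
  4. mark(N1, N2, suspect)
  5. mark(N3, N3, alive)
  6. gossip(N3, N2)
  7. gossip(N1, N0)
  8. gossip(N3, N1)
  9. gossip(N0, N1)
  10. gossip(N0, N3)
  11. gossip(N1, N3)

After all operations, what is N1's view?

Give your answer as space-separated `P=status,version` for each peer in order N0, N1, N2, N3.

Op 1: N2 marks N3=alive -> (alive,v1)
Op 2: N0 marks N1=dead -> (dead,v1)
Op 3: gossip N1<->N2 -> N1.N0=(alive,v0) N1.N1=(alive,v0) N1.N2=(alive,v0) N1.N3=(alive,v1) | N2.N0=(alive,v0) N2.N1=(alive,v0) N2.N2=(alive,v0) N2.N3=(alive,v1)
Op 4: N1 marks N2=suspect -> (suspect,v1)
Op 5: N3 marks N3=alive -> (alive,v1)
Op 6: gossip N3<->N2 -> N3.N0=(alive,v0) N3.N1=(alive,v0) N3.N2=(alive,v0) N3.N3=(alive,v1) | N2.N0=(alive,v0) N2.N1=(alive,v0) N2.N2=(alive,v0) N2.N3=(alive,v1)
Op 7: gossip N1<->N0 -> N1.N0=(alive,v0) N1.N1=(dead,v1) N1.N2=(suspect,v1) N1.N3=(alive,v1) | N0.N0=(alive,v0) N0.N1=(dead,v1) N0.N2=(suspect,v1) N0.N3=(alive,v1)
Op 8: gossip N3<->N1 -> N3.N0=(alive,v0) N3.N1=(dead,v1) N3.N2=(suspect,v1) N3.N3=(alive,v1) | N1.N0=(alive,v0) N1.N1=(dead,v1) N1.N2=(suspect,v1) N1.N3=(alive,v1)
Op 9: gossip N0<->N1 -> N0.N0=(alive,v0) N0.N1=(dead,v1) N0.N2=(suspect,v1) N0.N3=(alive,v1) | N1.N0=(alive,v0) N1.N1=(dead,v1) N1.N2=(suspect,v1) N1.N3=(alive,v1)
Op 10: gossip N0<->N3 -> N0.N0=(alive,v0) N0.N1=(dead,v1) N0.N2=(suspect,v1) N0.N3=(alive,v1) | N3.N0=(alive,v0) N3.N1=(dead,v1) N3.N2=(suspect,v1) N3.N3=(alive,v1)
Op 11: gossip N1<->N3 -> N1.N0=(alive,v0) N1.N1=(dead,v1) N1.N2=(suspect,v1) N1.N3=(alive,v1) | N3.N0=(alive,v0) N3.N1=(dead,v1) N3.N2=(suspect,v1) N3.N3=(alive,v1)

Answer: N0=alive,0 N1=dead,1 N2=suspect,1 N3=alive,1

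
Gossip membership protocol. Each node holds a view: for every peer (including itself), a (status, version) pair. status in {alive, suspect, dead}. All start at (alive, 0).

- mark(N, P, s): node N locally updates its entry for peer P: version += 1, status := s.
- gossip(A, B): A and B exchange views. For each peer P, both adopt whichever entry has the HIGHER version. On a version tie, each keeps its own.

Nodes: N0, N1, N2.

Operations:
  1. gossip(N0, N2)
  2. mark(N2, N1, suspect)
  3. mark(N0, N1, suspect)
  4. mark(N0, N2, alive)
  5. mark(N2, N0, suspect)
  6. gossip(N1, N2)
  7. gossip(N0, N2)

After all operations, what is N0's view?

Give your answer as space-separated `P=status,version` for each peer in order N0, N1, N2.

Answer: N0=suspect,1 N1=suspect,1 N2=alive,1

Derivation:
Op 1: gossip N0<->N2 -> N0.N0=(alive,v0) N0.N1=(alive,v0) N0.N2=(alive,v0) | N2.N0=(alive,v0) N2.N1=(alive,v0) N2.N2=(alive,v0)
Op 2: N2 marks N1=suspect -> (suspect,v1)
Op 3: N0 marks N1=suspect -> (suspect,v1)
Op 4: N0 marks N2=alive -> (alive,v1)
Op 5: N2 marks N0=suspect -> (suspect,v1)
Op 6: gossip N1<->N2 -> N1.N0=(suspect,v1) N1.N1=(suspect,v1) N1.N2=(alive,v0) | N2.N0=(suspect,v1) N2.N1=(suspect,v1) N2.N2=(alive,v0)
Op 7: gossip N0<->N2 -> N0.N0=(suspect,v1) N0.N1=(suspect,v1) N0.N2=(alive,v1) | N2.N0=(suspect,v1) N2.N1=(suspect,v1) N2.N2=(alive,v1)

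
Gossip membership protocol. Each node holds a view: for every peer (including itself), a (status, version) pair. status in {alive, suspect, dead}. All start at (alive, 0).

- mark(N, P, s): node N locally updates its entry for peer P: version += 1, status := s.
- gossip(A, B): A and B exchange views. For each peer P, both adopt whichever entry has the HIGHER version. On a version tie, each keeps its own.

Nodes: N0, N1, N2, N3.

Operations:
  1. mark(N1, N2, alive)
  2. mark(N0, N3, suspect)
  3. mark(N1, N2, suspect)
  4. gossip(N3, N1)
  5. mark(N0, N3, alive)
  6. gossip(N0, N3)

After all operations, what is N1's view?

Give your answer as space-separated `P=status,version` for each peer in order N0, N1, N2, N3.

Answer: N0=alive,0 N1=alive,0 N2=suspect,2 N3=alive,0

Derivation:
Op 1: N1 marks N2=alive -> (alive,v1)
Op 2: N0 marks N3=suspect -> (suspect,v1)
Op 3: N1 marks N2=suspect -> (suspect,v2)
Op 4: gossip N3<->N1 -> N3.N0=(alive,v0) N3.N1=(alive,v0) N3.N2=(suspect,v2) N3.N3=(alive,v0) | N1.N0=(alive,v0) N1.N1=(alive,v0) N1.N2=(suspect,v2) N1.N3=(alive,v0)
Op 5: N0 marks N3=alive -> (alive,v2)
Op 6: gossip N0<->N3 -> N0.N0=(alive,v0) N0.N1=(alive,v0) N0.N2=(suspect,v2) N0.N3=(alive,v2) | N3.N0=(alive,v0) N3.N1=(alive,v0) N3.N2=(suspect,v2) N3.N3=(alive,v2)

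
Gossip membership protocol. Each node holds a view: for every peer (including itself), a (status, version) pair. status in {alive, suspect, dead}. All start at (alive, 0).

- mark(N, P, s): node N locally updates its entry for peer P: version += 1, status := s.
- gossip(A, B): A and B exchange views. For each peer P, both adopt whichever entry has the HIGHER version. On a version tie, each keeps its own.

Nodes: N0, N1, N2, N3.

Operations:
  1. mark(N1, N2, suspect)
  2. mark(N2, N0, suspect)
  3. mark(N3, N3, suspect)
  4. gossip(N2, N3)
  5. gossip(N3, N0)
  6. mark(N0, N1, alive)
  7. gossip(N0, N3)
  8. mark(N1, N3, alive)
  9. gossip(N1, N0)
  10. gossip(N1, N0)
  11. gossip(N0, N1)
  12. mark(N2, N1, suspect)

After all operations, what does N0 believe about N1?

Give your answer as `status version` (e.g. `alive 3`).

Answer: alive 1

Derivation:
Op 1: N1 marks N2=suspect -> (suspect,v1)
Op 2: N2 marks N0=suspect -> (suspect,v1)
Op 3: N3 marks N3=suspect -> (suspect,v1)
Op 4: gossip N2<->N3 -> N2.N0=(suspect,v1) N2.N1=(alive,v0) N2.N2=(alive,v0) N2.N3=(suspect,v1) | N3.N0=(suspect,v1) N3.N1=(alive,v0) N3.N2=(alive,v0) N3.N3=(suspect,v1)
Op 5: gossip N3<->N0 -> N3.N0=(suspect,v1) N3.N1=(alive,v0) N3.N2=(alive,v0) N3.N3=(suspect,v1) | N0.N0=(suspect,v1) N0.N1=(alive,v0) N0.N2=(alive,v0) N0.N3=(suspect,v1)
Op 6: N0 marks N1=alive -> (alive,v1)
Op 7: gossip N0<->N3 -> N0.N0=(suspect,v1) N0.N1=(alive,v1) N0.N2=(alive,v0) N0.N3=(suspect,v1) | N3.N0=(suspect,v1) N3.N1=(alive,v1) N3.N2=(alive,v0) N3.N3=(suspect,v1)
Op 8: N1 marks N3=alive -> (alive,v1)
Op 9: gossip N1<->N0 -> N1.N0=(suspect,v1) N1.N1=(alive,v1) N1.N2=(suspect,v1) N1.N3=(alive,v1) | N0.N0=(suspect,v1) N0.N1=(alive,v1) N0.N2=(suspect,v1) N0.N3=(suspect,v1)
Op 10: gossip N1<->N0 -> N1.N0=(suspect,v1) N1.N1=(alive,v1) N1.N2=(suspect,v1) N1.N3=(alive,v1) | N0.N0=(suspect,v1) N0.N1=(alive,v1) N0.N2=(suspect,v1) N0.N3=(suspect,v1)
Op 11: gossip N0<->N1 -> N0.N0=(suspect,v1) N0.N1=(alive,v1) N0.N2=(suspect,v1) N0.N3=(suspect,v1) | N1.N0=(suspect,v1) N1.N1=(alive,v1) N1.N2=(suspect,v1) N1.N3=(alive,v1)
Op 12: N2 marks N1=suspect -> (suspect,v1)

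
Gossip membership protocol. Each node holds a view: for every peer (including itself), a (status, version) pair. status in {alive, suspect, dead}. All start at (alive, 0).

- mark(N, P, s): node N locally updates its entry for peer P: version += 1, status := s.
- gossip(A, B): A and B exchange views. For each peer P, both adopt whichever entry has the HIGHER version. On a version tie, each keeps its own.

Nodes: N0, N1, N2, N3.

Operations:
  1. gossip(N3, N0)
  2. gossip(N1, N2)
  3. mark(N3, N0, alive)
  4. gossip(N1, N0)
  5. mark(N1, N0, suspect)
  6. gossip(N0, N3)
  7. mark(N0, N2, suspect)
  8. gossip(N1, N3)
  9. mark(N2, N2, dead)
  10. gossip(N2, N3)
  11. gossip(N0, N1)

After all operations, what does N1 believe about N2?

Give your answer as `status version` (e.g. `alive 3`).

Answer: suspect 1

Derivation:
Op 1: gossip N3<->N0 -> N3.N0=(alive,v0) N3.N1=(alive,v0) N3.N2=(alive,v0) N3.N3=(alive,v0) | N0.N0=(alive,v0) N0.N1=(alive,v0) N0.N2=(alive,v0) N0.N3=(alive,v0)
Op 2: gossip N1<->N2 -> N1.N0=(alive,v0) N1.N1=(alive,v0) N1.N2=(alive,v0) N1.N3=(alive,v0) | N2.N0=(alive,v0) N2.N1=(alive,v0) N2.N2=(alive,v0) N2.N3=(alive,v0)
Op 3: N3 marks N0=alive -> (alive,v1)
Op 4: gossip N1<->N0 -> N1.N0=(alive,v0) N1.N1=(alive,v0) N1.N2=(alive,v0) N1.N3=(alive,v0) | N0.N0=(alive,v0) N0.N1=(alive,v0) N0.N2=(alive,v0) N0.N3=(alive,v0)
Op 5: N1 marks N0=suspect -> (suspect,v1)
Op 6: gossip N0<->N3 -> N0.N0=(alive,v1) N0.N1=(alive,v0) N0.N2=(alive,v0) N0.N3=(alive,v0) | N3.N0=(alive,v1) N3.N1=(alive,v0) N3.N2=(alive,v0) N3.N3=(alive,v0)
Op 7: N0 marks N2=suspect -> (suspect,v1)
Op 8: gossip N1<->N3 -> N1.N0=(suspect,v1) N1.N1=(alive,v0) N1.N2=(alive,v0) N1.N3=(alive,v0) | N3.N0=(alive,v1) N3.N1=(alive,v0) N3.N2=(alive,v0) N3.N3=(alive,v0)
Op 9: N2 marks N2=dead -> (dead,v1)
Op 10: gossip N2<->N3 -> N2.N0=(alive,v1) N2.N1=(alive,v0) N2.N2=(dead,v1) N2.N3=(alive,v0) | N3.N0=(alive,v1) N3.N1=(alive,v0) N3.N2=(dead,v1) N3.N3=(alive,v0)
Op 11: gossip N0<->N1 -> N0.N0=(alive,v1) N0.N1=(alive,v0) N0.N2=(suspect,v1) N0.N3=(alive,v0) | N1.N0=(suspect,v1) N1.N1=(alive,v0) N1.N2=(suspect,v1) N1.N3=(alive,v0)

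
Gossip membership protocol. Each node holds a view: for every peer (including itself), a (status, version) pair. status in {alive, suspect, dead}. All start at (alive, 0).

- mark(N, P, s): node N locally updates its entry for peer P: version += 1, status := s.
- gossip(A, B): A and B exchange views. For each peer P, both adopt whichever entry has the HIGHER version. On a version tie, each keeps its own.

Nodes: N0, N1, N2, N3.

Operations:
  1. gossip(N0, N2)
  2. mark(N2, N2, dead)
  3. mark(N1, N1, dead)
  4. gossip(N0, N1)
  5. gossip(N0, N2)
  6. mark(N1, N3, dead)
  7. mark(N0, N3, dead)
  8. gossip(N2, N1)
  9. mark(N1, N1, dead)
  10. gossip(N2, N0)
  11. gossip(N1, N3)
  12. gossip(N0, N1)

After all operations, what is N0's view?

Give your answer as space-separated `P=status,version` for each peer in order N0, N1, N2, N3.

Answer: N0=alive,0 N1=dead,2 N2=dead,1 N3=dead,1

Derivation:
Op 1: gossip N0<->N2 -> N0.N0=(alive,v0) N0.N1=(alive,v0) N0.N2=(alive,v0) N0.N3=(alive,v0) | N2.N0=(alive,v0) N2.N1=(alive,v0) N2.N2=(alive,v0) N2.N3=(alive,v0)
Op 2: N2 marks N2=dead -> (dead,v1)
Op 3: N1 marks N1=dead -> (dead,v1)
Op 4: gossip N0<->N1 -> N0.N0=(alive,v0) N0.N1=(dead,v1) N0.N2=(alive,v0) N0.N3=(alive,v0) | N1.N0=(alive,v0) N1.N1=(dead,v1) N1.N2=(alive,v0) N1.N3=(alive,v0)
Op 5: gossip N0<->N2 -> N0.N0=(alive,v0) N0.N1=(dead,v1) N0.N2=(dead,v1) N0.N3=(alive,v0) | N2.N0=(alive,v0) N2.N1=(dead,v1) N2.N2=(dead,v1) N2.N3=(alive,v0)
Op 6: N1 marks N3=dead -> (dead,v1)
Op 7: N0 marks N3=dead -> (dead,v1)
Op 8: gossip N2<->N1 -> N2.N0=(alive,v0) N2.N1=(dead,v1) N2.N2=(dead,v1) N2.N3=(dead,v1) | N1.N0=(alive,v0) N1.N1=(dead,v1) N1.N2=(dead,v1) N1.N3=(dead,v1)
Op 9: N1 marks N1=dead -> (dead,v2)
Op 10: gossip N2<->N0 -> N2.N0=(alive,v0) N2.N1=(dead,v1) N2.N2=(dead,v1) N2.N3=(dead,v1) | N0.N0=(alive,v0) N0.N1=(dead,v1) N0.N2=(dead,v1) N0.N3=(dead,v1)
Op 11: gossip N1<->N3 -> N1.N0=(alive,v0) N1.N1=(dead,v2) N1.N2=(dead,v1) N1.N3=(dead,v1) | N3.N0=(alive,v0) N3.N1=(dead,v2) N3.N2=(dead,v1) N3.N3=(dead,v1)
Op 12: gossip N0<->N1 -> N0.N0=(alive,v0) N0.N1=(dead,v2) N0.N2=(dead,v1) N0.N3=(dead,v1) | N1.N0=(alive,v0) N1.N1=(dead,v2) N1.N2=(dead,v1) N1.N3=(dead,v1)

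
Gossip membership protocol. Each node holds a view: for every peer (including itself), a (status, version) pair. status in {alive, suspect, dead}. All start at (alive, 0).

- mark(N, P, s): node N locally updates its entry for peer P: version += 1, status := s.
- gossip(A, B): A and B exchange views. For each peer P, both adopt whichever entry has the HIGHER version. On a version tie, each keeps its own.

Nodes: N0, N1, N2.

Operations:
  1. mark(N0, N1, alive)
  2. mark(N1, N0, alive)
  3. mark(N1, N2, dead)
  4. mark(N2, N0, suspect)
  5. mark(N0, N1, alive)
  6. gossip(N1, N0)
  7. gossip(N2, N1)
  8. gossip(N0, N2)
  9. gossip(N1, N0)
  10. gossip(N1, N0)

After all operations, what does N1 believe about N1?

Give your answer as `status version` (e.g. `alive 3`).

Answer: alive 2

Derivation:
Op 1: N0 marks N1=alive -> (alive,v1)
Op 2: N1 marks N0=alive -> (alive,v1)
Op 3: N1 marks N2=dead -> (dead,v1)
Op 4: N2 marks N0=suspect -> (suspect,v1)
Op 5: N0 marks N1=alive -> (alive,v2)
Op 6: gossip N1<->N0 -> N1.N0=(alive,v1) N1.N1=(alive,v2) N1.N2=(dead,v1) | N0.N0=(alive,v1) N0.N1=(alive,v2) N0.N2=(dead,v1)
Op 7: gossip N2<->N1 -> N2.N0=(suspect,v1) N2.N1=(alive,v2) N2.N2=(dead,v1) | N1.N0=(alive,v1) N1.N1=(alive,v2) N1.N2=(dead,v1)
Op 8: gossip N0<->N2 -> N0.N0=(alive,v1) N0.N1=(alive,v2) N0.N2=(dead,v1) | N2.N0=(suspect,v1) N2.N1=(alive,v2) N2.N2=(dead,v1)
Op 9: gossip N1<->N0 -> N1.N0=(alive,v1) N1.N1=(alive,v2) N1.N2=(dead,v1) | N0.N0=(alive,v1) N0.N1=(alive,v2) N0.N2=(dead,v1)
Op 10: gossip N1<->N0 -> N1.N0=(alive,v1) N1.N1=(alive,v2) N1.N2=(dead,v1) | N0.N0=(alive,v1) N0.N1=(alive,v2) N0.N2=(dead,v1)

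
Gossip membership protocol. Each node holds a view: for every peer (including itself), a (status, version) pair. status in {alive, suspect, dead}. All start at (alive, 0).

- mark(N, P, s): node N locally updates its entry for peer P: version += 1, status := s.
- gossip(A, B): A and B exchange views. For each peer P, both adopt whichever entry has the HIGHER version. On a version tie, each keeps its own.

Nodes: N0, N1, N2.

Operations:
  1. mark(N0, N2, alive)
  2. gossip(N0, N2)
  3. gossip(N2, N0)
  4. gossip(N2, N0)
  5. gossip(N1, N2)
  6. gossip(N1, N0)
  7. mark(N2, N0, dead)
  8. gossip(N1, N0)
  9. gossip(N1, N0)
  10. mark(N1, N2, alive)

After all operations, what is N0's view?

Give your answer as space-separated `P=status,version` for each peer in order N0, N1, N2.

Answer: N0=alive,0 N1=alive,0 N2=alive,1

Derivation:
Op 1: N0 marks N2=alive -> (alive,v1)
Op 2: gossip N0<->N2 -> N0.N0=(alive,v0) N0.N1=(alive,v0) N0.N2=(alive,v1) | N2.N0=(alive,v0) N2.N1=(alive,v0) N2.N2=(alive,v1)
Op 3: gossip N2<->N0 -> N2.N0=(alive,v0) N2.N1=(alive,v0) N2.N2=(alive,v1) | N0.N0=(alive,v0) N0.N1=(alive,v0) N0.N2=(alive,v1)
Op 4: gossip N2<->N0 -> N2.N0=(alive,v0) N2.N1=(alive,v0) N2.N2=(alive,v1) | N0.N0=(alive,v0) N0.N1=(alive,v0) N0.N2=(alive,v1)
Op 5: gossip N1<->N2 -> N1.N0=(alive,v0) N1.N1=(alive,v0) N1.N2=(alive,v1) | N2.N0=(alive,v0) N2.N1=(alive,v0) N2.N2=(alive,v1)
Op 6: gossip N1<->N0 -> N1.N0=(alive,v0) N1.N1=(alive,v0) N1.N2=(alive,v1) | N0.N0=(alive,v0) N0.N1=(alive,v0) N0.N2=(alive,v1)
Op 7: N2 marks N0=dead -> (dead,v1)
Op 8: gossip N1<->N0 -> N1.N0=(alive,v0) N1.N1=(alive,v0) N1.N2=(alive,v1) | N0.N0=(alive,v0) N0.N1=(alive,v0) N0.N2=(alive,v1)
Op 9: gossip N1<->N0 -> N1.N0=(alive,v0) N1.N1=(alive,v0) N1.N2=(alive,v1) | N0.N0=(alive,v0) N0.N1=(alive,v0) N0.N2=(alive,v1)
Op 10: N1 marks N2=alive -> (alive,v2)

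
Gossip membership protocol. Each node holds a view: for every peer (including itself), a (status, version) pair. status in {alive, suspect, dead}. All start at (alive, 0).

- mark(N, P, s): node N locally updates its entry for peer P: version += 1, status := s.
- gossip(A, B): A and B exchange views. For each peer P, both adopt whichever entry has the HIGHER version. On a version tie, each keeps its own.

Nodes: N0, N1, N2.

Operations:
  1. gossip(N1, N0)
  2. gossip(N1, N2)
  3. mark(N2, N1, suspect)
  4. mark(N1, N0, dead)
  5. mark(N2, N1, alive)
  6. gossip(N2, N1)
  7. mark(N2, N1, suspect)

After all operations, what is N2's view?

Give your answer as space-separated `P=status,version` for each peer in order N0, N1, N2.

Op 1: gossip N1<->N0 -> N1.N0=(alive,v0) N1.N1=(alive,v0) N1.N2=(alive,v0) | N0.N0=(alive,v0) N0.N1=(alive,v0) N0.N2=(alive,v0)
Op 2: gossip N1<->N2 -> N1.N0=(alive,v0) N1.N1=(alive,v0) N1.N2=(alive,v0) | N2.N0=(alive,v0) N2.N1=(alive,v0) N2.N2=(alive,v0)
Op 3: N2 marks N1=suspect -> (suspect,v1)
Op 4: N1 marks N0=dead -> (dead,v1)
Op 5: N2 marks N1=alive -> (alive,v2)
Op 6: gossip N2<->N1 -> N2.N0=(dead,v1) N2.N1=(alive,v2) N2.N2=(alive,v0) | N1.N0=(dead,v1) N1.N1=(alive,v2) N1.N2=(alive,v0)
Op 7: N2 marks N1=suspect -> (suspect,v3)

Answer: N0=dead,1 N1=suspect,3 N2=alive,0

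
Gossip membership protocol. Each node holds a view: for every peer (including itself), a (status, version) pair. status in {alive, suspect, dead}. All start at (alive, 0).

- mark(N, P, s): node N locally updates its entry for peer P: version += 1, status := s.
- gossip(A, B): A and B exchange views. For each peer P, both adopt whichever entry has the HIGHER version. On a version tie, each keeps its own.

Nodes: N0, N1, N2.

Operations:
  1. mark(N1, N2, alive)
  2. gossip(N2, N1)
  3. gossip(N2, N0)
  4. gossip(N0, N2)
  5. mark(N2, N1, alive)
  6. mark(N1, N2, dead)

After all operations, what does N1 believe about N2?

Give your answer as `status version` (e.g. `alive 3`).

Op 1: N1 marks N2=alive -> (alive,v1)
Op 2: gossip N2<->N1 -> N2.N0=(alive,v0) N2.N1=(alive,v0) N2.N2=(alive,v1) | N1.N0=(alive,v0) N1.N1=(alive,v0) N1.N2=(alive,v1)
Op 3: gossip N2<->N0 -> N2.N0=(alive,v0) N2.N1=(alive,v0) N2.N2=(alive,v1) | N0.N0=(alive,v0) N0.N1=(alive,v0) N0.N2=(alive,v1)
Op 4: gossip N0<->N2 -> N0.N0=(alive,v0) N0.N1=(alive,v0) N0.N2=(alive,v1) | N2.N0=(alive,v0) N2.N1=(alive,v0) N2.N2=(alive,v1)
Op 5: N2 marks N1=alive -> (alive,v1)
Op 6: N1 marks N2=dead -> (dead,v2)

Answer: dead 2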